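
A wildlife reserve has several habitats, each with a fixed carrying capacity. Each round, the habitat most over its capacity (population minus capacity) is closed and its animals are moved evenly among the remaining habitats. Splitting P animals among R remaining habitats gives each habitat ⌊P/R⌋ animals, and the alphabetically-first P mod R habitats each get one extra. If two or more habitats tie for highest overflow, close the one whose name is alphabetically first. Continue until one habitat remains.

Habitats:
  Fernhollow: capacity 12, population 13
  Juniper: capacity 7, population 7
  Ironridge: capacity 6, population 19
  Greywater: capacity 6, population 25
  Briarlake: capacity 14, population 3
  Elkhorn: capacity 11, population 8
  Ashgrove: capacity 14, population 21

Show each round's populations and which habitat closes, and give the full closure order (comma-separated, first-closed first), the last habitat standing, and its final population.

Closure order: Greywater, Ironridge, Ashgrove, Fernhollow, Elkhorn, Juniper
Last habitat: Briarlake with 96 animals

Round 1: Ashgrove=21 Briarlake=3 Elkhorn=8 Fernhollow=13 Greywater=25 Ironridge=19 Juniper=7 → close Greywater (overflow 19)
  25÷6 = 4 each, +1 to first 1
Round 2: Ashgrove=26 Briarlake=7 Elkhorn=12 Fernhollow=17 Ironridge=23 Juniper=11 → close Ironridge (overflow 17)
  23÷5 = 4 each, +1 to first 3
Round 3: Ashgrove=31 Briarlake=12 Elkhorn=17 Fernhollow=21 Juniper=15 → close Ashgrove (overflow 17)
  31÷4 = 7 each, +1 to first 3
Round 4: Briarlake=20 Elkhorn=25 Fernhollow=29 Juniper=22 → close Fernhollow (overflow 17)
  29÷3 = 9 each, +1 to first 2
Round 5: Briarlake=30 Elkhorn=35 Juniper=31 → close Elkhorn (overflow 24)
  35÷2 = 17 each, +1 to first 1
Round 6: Briarlake=48 Juniper=48 → close Juniper (overflow 41)
  48÷1 = 48 each, +1 to first 0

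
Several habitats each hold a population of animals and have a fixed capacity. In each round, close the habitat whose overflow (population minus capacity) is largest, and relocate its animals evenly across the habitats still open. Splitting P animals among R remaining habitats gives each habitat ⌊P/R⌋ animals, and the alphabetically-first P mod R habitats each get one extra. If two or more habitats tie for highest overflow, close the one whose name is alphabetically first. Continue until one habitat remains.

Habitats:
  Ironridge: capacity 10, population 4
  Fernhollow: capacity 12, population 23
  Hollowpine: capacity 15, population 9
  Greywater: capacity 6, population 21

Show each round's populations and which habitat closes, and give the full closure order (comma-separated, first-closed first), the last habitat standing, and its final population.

Round 1: Fernhollow=23 Greywater=21 Hollowpine=9 Ironridge=4 → close Greywater (overflow 15)
  21÷3 = 7 each, +1 to first 0
Round 2: Fernhollow=30 Hollowpine=16 Ironridge=11 → close Fernhollow (overflow 18)
  30÷2 = 15 each, +1 to first 0
Round 3: Hollowpine=31 Ironridge=26 → close Hollowpine (overflow 16)
  31÷1 = 31 each, +1 to first 0

Closure order: Greywater, Fernhollow, Hollowpine
Last habitat: Ironridge with 57 animals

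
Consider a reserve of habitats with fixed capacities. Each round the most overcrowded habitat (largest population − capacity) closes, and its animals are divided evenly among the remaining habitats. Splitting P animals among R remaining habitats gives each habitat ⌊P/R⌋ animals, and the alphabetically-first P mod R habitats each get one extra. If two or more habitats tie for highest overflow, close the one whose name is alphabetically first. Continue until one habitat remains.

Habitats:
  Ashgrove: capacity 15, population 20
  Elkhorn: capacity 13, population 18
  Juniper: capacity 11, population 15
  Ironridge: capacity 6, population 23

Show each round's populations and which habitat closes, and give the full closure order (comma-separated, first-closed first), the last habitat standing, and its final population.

Round 1: Ashgrove=20 Elkhorn=18 Ironridge=23 Juniper=15 → close Ironridge (overflow 17)
  23÷3 = 7 each, +1 to first 2
Round 2: Ashgrove=28 Elkhorn=26 Juniper=22 → close Ashgrove (overflow 13)
  28÷2 = 14 each, +1 to first 0
Round 3: Elkhorn=40 Juniper=36 → close Elkhorn (overflow 27)
  40÷1 = 40 each, +1 to first 0

Closure order: Ironridge, Ashgrove, Elkhorn
Last habitat: Juniper with 76 animals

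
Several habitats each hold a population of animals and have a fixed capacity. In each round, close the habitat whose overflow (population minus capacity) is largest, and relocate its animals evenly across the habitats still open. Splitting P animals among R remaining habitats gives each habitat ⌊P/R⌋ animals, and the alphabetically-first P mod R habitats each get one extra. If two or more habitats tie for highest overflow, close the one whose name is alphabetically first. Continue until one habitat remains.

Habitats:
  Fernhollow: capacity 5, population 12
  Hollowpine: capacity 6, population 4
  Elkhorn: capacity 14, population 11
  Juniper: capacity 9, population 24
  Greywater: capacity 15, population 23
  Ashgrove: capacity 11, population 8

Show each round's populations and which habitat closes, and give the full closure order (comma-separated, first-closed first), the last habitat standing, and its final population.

Closure order: Juniper, Greywater, Fernhollow, Ashgrove, Elkhorn
Last habitat: Hollowpine with 82 animals

Round 1: Ashgrove=8 Elkhorn=11 Fernhollow=12 Greywater=23 Hollowpine=4 Juniper=24 → close Juniper (overflow 15)
  24÷5 = 4 each, +1 to first 4
Round 2: Ashgrove=13 Elkhorn=16 Fernhollow=17 Greywater=28 Hollowpine=8 → close Greywater (overflow 13)
  28÷4 = 7 each, +1 to first 0
Round 3: Ashgrove=20 Elkhorn=23 Fernhollow=24 Hollowpine=15 → close Fernhollow (overflow 19)
  24÷3 = 8 each, +1 to first 0
Round 4: Ashgrove=28 Elkhorn=31 Hollowpine=23 → close Ashgrove (overflow 17)
  28÷2 = 14 each, +1 to first 0
Round 5: Elkhorn=45 Hollowpine=37 → close Elkhorn (overflow 31)
  45÷1 = 45 each, +1 to first 0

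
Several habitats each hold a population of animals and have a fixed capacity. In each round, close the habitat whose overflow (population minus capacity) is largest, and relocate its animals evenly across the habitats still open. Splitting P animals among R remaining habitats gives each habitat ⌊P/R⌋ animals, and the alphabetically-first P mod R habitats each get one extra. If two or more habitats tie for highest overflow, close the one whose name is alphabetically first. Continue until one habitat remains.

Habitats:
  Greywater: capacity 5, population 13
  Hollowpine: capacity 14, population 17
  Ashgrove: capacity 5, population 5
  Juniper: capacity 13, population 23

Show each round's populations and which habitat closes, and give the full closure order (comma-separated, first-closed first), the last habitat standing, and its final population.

Closure order: Juniper, Greywater, Hollowpine
Last habitat: Ashgrove with 58 animals

Round 1: Ashgrove=5 Greywater=13 Hollowpine=17 Juniper=23 → close Juniper (overflow 10)
  23÷3 = 7 each, +1 to first 2
Round 2: Ashgrove=13 Greywater=21 Hollowpine=24 → close Greywater (overflow 16)
  21÷2 = 10 each, +1 to first 1
Round 3: Ashgrove=24 Hollowpine=34 → close Hollowpine (overflow 20)
  34÷1 = 34 each, +1 to first 0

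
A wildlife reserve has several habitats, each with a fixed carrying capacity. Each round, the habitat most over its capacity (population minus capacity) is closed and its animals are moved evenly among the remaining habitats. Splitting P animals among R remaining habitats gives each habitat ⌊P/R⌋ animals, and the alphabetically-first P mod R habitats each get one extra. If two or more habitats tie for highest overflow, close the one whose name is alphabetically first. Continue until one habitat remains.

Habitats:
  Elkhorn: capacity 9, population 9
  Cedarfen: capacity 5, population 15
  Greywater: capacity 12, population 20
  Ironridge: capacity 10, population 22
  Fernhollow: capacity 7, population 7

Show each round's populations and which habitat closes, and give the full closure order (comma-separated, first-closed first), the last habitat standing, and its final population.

Closure order: Ironridge, Cedarfen, Greywater, Elkhorn
Last habitat: Fernhollow with 73 animals

Round 1: Cedarfen=15 Elkhorn=9 Fernhollow=7 Greywater=20 Ironridge=22 → close Ironridge (overflow 12)
  22÷4 = 5 each, +1 to first 2
Round 2: Cedarfen=21 Elkhorn=15 Fernhollow=12 Greywater=25 → close Cedarfen (overflow 16)
  21÷3 = 7 each, +1 to first 0
Round 3: Elkhorn=22 Fernhollow=19 Greywater=32 → close Greywater (overflow 20)
  32÷2 = 16 each, +1 to first 0
Round 4: Elkhorn=38 Fernhollow=35 → close Elkhorn (overflow 29)
  38÷1 = 38 each, +1 to first 0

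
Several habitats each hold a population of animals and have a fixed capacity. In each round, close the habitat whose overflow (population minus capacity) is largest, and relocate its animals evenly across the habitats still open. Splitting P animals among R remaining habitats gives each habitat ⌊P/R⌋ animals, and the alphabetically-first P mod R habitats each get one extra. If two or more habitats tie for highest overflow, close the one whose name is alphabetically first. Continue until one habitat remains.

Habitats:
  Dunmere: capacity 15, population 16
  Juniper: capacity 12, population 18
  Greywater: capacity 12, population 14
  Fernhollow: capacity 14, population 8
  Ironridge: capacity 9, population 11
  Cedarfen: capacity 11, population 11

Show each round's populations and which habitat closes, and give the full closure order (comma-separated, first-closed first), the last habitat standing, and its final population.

Round 1: Cedarfen=11 Dunmere=16 Fernhollow=8 Greywater=14 Ironridge=11 Juniper=18 → close Juniper (overflow 6)
  18÷5 = 3 each, +1 to first 3
Round 2: Cedarfen=15 Dunmere=20 Fernhollow=12 Greywater=17 Ironridge=14 → close Dunmere (overflow 5)
  20÷4 = 5 each, +1 to first 0
Round 3: Cedarfen=20 Fernhollow=17 Greywater=22 Ironridge=19 → close Greywater (overflow 10)
  22÷3 = 7 each, +1 to first 1
Round 4: Cedarfen=28 Fernhollow=24 Ironridge=26 → close Cedarfen (overflow 17)
  28÷2 = 14 each, +1 to first 0
Round 5: Fernhollow=38 Ironridge=40 → close Ironridge (overflow 31)
  40÷1 = 40 each, +1 to first 0

Closure order: Juniper, Dunmere, Greywater, Cedarfen, Ironridge
Last habitat: Fernhollow with 78 animals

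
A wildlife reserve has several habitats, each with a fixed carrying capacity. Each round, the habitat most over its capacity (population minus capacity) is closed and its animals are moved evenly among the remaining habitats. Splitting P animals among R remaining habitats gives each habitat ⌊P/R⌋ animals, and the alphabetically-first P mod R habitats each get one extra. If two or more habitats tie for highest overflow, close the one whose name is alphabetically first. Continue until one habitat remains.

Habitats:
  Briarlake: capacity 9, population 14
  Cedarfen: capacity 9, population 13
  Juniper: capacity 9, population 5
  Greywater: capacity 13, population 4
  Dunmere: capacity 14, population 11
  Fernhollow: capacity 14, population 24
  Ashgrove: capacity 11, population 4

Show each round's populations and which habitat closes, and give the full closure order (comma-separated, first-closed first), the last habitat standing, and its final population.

Closure order: Fernhollow, Briarlake, Cedarfen, Dunmere, Juniper, Ashgrove
Last habitat: Greywater with 75 animals

Round 1: Ashgrove=4 Briarlake=14 Cedarfen=13 Dunmere=11 Fernhollow=24 Greywater=4 Juniper=5 → close Fernhollow (overflow 10)
  24÷6 = 4 each, +1 to first 0
Round 2: Ashgrove=8 Briarlake=18 Cedarfen=17 Dunmere=15 Greywater=8 Juniper=9 → close Briarlake (overflow 9)
  18÷5 = 3 each, +1 to first 3
Round 3: Ashgrove=12 Cedarfen=21 Dunmere=19 Greywater=11 Juniper=12 → close Cedarfen (overflow 12)
  21÷4 = 5 each, +1 to first 1
Round 4: Ashgrove=18 Dunmere=24 Greywater=16 Juniper=17 → close Dunmere (overflow 10)
  24÷3 = 8 each, +1 to first 0
Round 5: Ashgrove=26 Greywater=24 Juniper=25 → close Juniper (overflow 16)
  25÷2 = 12 each, +1 to first 1
Round 6: Ashgrove=39 Greywater=36 → close Ashgrove (overflow 28)
  39÷1 = 39 each, +1 to first 0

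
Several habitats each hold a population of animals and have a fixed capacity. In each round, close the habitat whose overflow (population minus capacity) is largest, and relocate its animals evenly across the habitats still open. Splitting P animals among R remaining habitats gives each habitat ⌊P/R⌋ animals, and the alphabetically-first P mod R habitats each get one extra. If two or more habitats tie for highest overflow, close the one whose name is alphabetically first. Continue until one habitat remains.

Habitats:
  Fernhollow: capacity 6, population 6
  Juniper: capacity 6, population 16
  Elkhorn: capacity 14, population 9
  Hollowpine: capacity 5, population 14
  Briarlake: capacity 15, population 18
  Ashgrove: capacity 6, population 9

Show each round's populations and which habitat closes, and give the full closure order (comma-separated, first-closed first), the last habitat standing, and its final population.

Closure order: Juniper, Hollowpine, Ashgrove, Briarlake, Fernhollow
Last habitat: Elkhorn with 72 animals

Round 1: Ashgrove=9 Briarlake=18 Elkhorn=9 Fernhollow=6 Hollowpine=14 Juniper=16 → close Juniper (overflow 10)
  16÷5 = 3 each, +1 to first 1
Round 2: Ashgrove=13 Briarlake=21 Elkhorn=12 Fernhollow=9 Hollowpine=17 → close Hollowpine (overflow 12)
  17÷4 = 4 each, +1 to first 1
Round 3: Ashgrove=18 Briarlake=25 Elkhorn=16 Fernhollow=13 → close Ashgrove (overflow 12)
  18÷3 = 6 each, +1 to first 0
Round 4: Briarlake=31 Elkhorn=22 Fernhollow=19 → close Briarlake (overflow 16)
  31÷2 = 15 each, +1 to first 1
Round 5: Elkhorn=38 Fernhollow=34 → close Fernhollow (overflow 28)
  34÷1 = 34 each, +1 to first 0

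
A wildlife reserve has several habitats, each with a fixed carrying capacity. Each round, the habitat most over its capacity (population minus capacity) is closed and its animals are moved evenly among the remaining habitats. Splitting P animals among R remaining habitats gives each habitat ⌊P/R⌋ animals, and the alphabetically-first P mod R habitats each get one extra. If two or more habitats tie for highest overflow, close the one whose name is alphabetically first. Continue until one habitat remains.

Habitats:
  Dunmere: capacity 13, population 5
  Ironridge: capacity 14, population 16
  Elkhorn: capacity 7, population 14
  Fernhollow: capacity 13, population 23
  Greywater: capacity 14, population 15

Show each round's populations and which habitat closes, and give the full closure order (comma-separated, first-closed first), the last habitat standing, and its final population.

Round 1: Dunmere=5 Elkhorn=14 Fernhollow=23 Greywater=15 Ironridge=16 → close Fernhollow (overflow 10)
  23÷4 = 5 each, +1 to first 3
Round 2: Dunmere=11 Elkhorn=20 Greywater=21 Ironridge=21 → close Elkhorn (overflow 13)
  20÷3 = 6 each, +1 to first 2
Round 3: Dunmere=18 Greywater=28 Ironridge=27 → close Greywater (overflow 14)
  28÷2 = 14 each, +1 to first 0
Round 4: Dunmere=32 Ironridge=41 → close Ironridge (overflow 27)
  41÷1 = 41 each, +1 to first 0

Closure order: Fernhollow, Elkhorn, Greywater, Ironridge
Last habitat: Dunmere with 73 animals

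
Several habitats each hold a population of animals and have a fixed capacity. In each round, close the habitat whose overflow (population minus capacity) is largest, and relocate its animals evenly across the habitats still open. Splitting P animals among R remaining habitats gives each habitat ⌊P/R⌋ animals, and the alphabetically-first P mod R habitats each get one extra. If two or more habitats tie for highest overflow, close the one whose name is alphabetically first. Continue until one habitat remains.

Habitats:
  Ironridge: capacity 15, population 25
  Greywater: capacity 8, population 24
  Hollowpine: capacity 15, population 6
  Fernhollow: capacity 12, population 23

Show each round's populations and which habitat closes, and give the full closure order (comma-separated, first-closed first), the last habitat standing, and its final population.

Round 1: Fernhollow=23 Greywater=24 Hollowpine=6 Ironridge=25 → close Greywater (overflow 16)
  24÷3 = 8 each, +1 to first 0
Round 2: Fernhollow=31 Hollowpine=14 Ironridge=33 → close Fernhollow (overflow 19)
  31÷2 = 15 each, +1 to first 1
Round 3: Hollowpine=30 Ironridge=48 → close Ironridge (overflow 33)
  48÷1 = 48 each, +1 to first 0

Closure order: Greywater, Fernhollow, Ironridge
Last habitat: Hollowpine with 78 animals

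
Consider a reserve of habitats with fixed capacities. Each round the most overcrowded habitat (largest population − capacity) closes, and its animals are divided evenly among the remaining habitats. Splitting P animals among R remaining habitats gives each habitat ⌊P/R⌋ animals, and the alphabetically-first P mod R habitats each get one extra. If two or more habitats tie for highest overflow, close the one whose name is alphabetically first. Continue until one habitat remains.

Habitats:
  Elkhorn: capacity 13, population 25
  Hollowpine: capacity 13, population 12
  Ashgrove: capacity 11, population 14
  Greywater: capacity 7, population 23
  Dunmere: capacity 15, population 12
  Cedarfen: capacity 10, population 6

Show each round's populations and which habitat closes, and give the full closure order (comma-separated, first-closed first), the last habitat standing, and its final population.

Round 1: Ashgrove=14 Cedarfen=6 Dunmere=12 Elkhorn=25 Greywater=23 Hollowpine=12 → close Greywater (overflow 16)
  23÷5 = 4 each, +1 to first 3
Round 2: Ashgrove=19 Cedarfen=11 Dunmere=17 Elkhorn=29 Hollowpine=16 → close Elkhorn (overflow 16)
  29÷4 = 7 each, +1 to first 1
Round 3: Ashgrove=27 Cedarfen=18 Dunmere=24 Hollowpine=23 → close Ashgrove (overflow 16)
  27÷3 = 9 each, +1 to first 0
Round 4: Cedarfen=27 Dunmere=33 Hollowpine=32 → close Hollowpine (overflow 19)
  32÷2 = 16 each, +1 to first 0
Round 5: Cedarfen=43 Dunmere=49 → close Dunmere (overflow 34)
  49÷1 = 49 each, +1 to first 0

Closure order: Greywater, Elkhorn, Ashgrove, Hollowpine, Dunmere
Last habitat: Cedarfen with 92 animals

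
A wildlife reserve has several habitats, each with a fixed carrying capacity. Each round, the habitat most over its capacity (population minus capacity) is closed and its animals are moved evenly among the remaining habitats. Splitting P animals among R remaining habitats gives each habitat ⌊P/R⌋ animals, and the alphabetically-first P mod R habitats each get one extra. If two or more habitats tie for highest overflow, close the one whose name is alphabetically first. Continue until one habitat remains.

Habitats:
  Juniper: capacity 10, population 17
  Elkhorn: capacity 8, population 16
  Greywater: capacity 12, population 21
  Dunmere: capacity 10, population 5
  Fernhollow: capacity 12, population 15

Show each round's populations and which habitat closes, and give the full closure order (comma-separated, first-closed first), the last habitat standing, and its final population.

Closure order: Greywater, Elkhorn, Juniper, Fernhollow
Last habitat: Dunmere with 74 animals

Round 1: Dunmere=5 Elkhorn=16 Fernhollow=15 Greywater=21 Juniper=17 → close Greywater (overflow 9)
  21÷4 = 5 each, +1 to first 1
Round 2: Dunmere=11 Elkhorn=21 Fernhollow=20 Juniper=22 → close Elkhorn (overflow 13)
  21÷3 = 7 each, +1 to first 0
Round 3: Dunmere=18 Fernhollow=27 Juniper=29 → close Juniper (overflow 19)
  29÷2 = 14 each, +1 to first 1
Round 4: Dunmere=33 Fernhollow=41 → close Fernhollow (overflow 29)
  41÷1 = 41 each, +1 to first 0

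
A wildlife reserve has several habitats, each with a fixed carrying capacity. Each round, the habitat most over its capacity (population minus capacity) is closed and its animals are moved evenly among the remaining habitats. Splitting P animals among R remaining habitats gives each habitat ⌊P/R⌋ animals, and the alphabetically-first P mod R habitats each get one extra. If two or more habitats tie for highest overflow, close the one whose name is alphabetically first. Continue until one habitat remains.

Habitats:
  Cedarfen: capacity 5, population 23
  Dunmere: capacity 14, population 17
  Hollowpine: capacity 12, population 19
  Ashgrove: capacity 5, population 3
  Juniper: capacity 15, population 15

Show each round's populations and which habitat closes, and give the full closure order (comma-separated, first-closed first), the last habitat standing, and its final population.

Closure order: Cedarfen, Hollowpine, Dunmere, Ashgrove
Last habitat: Juniper with 77 animals

Round 1: Ashgrove=3 Cedarfen=23 Dunmere=17 Hollowpine=19 Juniper=15 → close Cedarfen (overflow 18)
  23÷4 = 5 each, +1 to first 3
Round 2: Ashgrove=9 Dunmere=23 Hollowpine=25 Juniper=20 → close Hollowpine (overflow 13)
  25÷3 = 8 each, +1 to first 1
Round 3: Ashgrove=18 Dunmere=31 Juniper=28 → close Dunmere (overflow 17)
  31÷2 = 15 each, +1 to first 1
Round 4: Ashgrove=34 Juniper=43 → close Ashgrove (overflow 29)
  34÷1 = 34 each, +1 to first 0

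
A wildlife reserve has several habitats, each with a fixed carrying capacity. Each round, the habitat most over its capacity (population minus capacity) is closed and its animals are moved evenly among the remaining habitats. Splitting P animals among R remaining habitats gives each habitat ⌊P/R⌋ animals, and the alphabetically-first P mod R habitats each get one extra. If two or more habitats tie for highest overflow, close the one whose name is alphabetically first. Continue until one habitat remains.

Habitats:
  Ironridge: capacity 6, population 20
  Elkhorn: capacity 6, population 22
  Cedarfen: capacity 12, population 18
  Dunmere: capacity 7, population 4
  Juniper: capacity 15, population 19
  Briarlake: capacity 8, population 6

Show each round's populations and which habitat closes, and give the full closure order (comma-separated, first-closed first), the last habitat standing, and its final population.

Closure order: Elkhorn, Ironridge, Cedarfen, Juniper, Briarlake
Last habitat: Dunmere with 89 animals

Round 1: Briarlake=6 Cedarfen=18 Dunmere=4 Elkhorn=22 Ironridge=20 Juniper=19 → close Elkhorn (overflow 16)
  22÷5 = 4 each, +1 to first 2
Round 2: Briarlake=11 Cedarfen=23 Dunmere=8 Ironridge=24 Juniper=23 → close Ironridge (overflow 18)
  24÷4 = 6 each, +1 to first 0
Round 3: Briarlake=17 Cedarfen=29 Dunmere=14 Juniper=29 → close Cedarfen (overflow 17)
  29÷3 = 9 each, +1 to first 2
Round 4: Briarlake=27 Dunmere=24 Juniper=38 → close Juniper (overflow 23)
  38÷2 = 19 each, +1 to first 0
Round 5: Briarlake=46 Dunmere=43 → close Briarlake (overflow 38)
  46÷1 = 46 each, +1 to first 0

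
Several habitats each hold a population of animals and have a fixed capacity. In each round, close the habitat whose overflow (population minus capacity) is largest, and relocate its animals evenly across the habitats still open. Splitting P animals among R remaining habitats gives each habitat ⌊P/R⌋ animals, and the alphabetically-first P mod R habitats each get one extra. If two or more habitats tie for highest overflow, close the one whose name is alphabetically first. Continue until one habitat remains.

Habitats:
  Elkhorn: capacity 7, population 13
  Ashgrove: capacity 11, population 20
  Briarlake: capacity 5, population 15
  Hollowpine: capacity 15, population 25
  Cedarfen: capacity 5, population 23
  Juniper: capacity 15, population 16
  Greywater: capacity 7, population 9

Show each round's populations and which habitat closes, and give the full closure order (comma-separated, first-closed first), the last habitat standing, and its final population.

Round 1: Ashgrove=20 Briarlake=15 Cedarfen=23 Elkhorn=13 Greywater=9 Hollowpine=25 Juniper=16 → close Cedarfen (overflow 18)
  23÷6 = 3 each, +1 to first 5
Round 2: Ashgrove=24 Briarlake=19 Elkhorn=17 Greywater=13 Hollowpine=29 Juniper=19 → close Briarlake (overflow 14)
  19÷5 = 3 each, +1 to first 4
Round 3: Ashgrove=28 Elkhorn=21 Greywater=17 Hollowpine=33 Juniper=22 → close Hollowpine (overflow 18)
  33÷4 = 8 each, +1 to first 1
Round 4: Ashgrove=37 Elkhorn=29 Greywater=25 Juniper=30 → close Ashgrove (overflow 26)
  37÷3 = 12 each, +1 to first 1
Round 5: Elkhorn=42 Greywater=37 Juniper=42 → close Elkhorn (overflow 35)
  42÷2 = 21 each, +1 to first 0
Round 6: Greywater=58 Juniper=63 → close Greywater (overflow 51)
  58÷1 = 58 each, +1 to first 0

Closure order: Cedarfen, Briarlake, Hollowpine, Ashgrove, Elkhorn, Greywater
Last habitat: Juniper with 121 animals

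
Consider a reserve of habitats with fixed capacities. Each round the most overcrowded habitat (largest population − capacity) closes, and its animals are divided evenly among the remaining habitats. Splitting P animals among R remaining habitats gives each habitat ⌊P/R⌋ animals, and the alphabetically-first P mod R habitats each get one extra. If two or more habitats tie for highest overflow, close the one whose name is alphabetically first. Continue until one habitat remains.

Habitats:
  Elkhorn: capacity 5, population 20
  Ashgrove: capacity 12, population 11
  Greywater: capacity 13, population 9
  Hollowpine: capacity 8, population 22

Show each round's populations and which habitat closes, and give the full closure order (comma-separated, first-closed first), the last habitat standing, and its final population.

Closure order: Elkhorn, Hollowpine, Ashgrove
Last habitat: Greywater with 62 animals

Round 1: Ashgrove=11 Elkhorn=20 Greywater=9 Hollowpine=22 → close Elkhorn (overflow 15)
  20÷3 = 6 each, +1 to first 2
Round 2: Ashgrove=18 Greywater=16 Hollowpine=28 → close Hollowpine (overflow 20)
  28÷2 = 14 each, +1 to first 0
Round 3: Ashgrove=32 Greywater=30 → close Ashgrove (overflow 20)
  32÷1 = 32 each, +1 to first 0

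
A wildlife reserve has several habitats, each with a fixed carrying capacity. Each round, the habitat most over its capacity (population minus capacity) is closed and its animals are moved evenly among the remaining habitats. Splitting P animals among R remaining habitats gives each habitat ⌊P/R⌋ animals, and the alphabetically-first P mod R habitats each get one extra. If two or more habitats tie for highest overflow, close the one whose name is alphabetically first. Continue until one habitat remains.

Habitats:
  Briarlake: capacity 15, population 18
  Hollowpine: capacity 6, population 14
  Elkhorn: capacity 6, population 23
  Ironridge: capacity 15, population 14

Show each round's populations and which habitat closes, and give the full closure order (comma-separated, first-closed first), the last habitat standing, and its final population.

Round 1: Briarlake=18 Elkhorn=23 Hollowpine=14 Ironridge=14 → close Elkhorn (overflow 17)
  23÷3 = 7 each, +1 to first 2
Round 2: Briarlake=26 Hollowpine=22 Ironridge=21 → close Hollowpine (overflow 16)
  22÷2 = 11 each, +1 to first 0
Round 3: Briarlake=37 Ironridge=32 → close Briarlake (overflow 22)
  37÷1 = 37 each, +1 to first 0

Closure order: Elkhorn, Hollowpine, Briarlake
Last habitat: Ironridge with 69 animals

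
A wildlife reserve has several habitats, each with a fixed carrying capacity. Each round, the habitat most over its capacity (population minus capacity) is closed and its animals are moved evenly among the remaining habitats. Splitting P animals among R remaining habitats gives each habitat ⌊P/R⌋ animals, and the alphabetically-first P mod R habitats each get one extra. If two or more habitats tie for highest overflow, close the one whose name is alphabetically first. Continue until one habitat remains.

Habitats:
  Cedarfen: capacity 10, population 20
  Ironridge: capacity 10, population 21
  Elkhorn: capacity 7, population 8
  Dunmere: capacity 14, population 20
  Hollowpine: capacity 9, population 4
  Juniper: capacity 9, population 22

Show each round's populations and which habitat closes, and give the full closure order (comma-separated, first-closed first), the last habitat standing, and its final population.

Round 1: Cedarfen=20 Dunmere=20 Elkhorn=8 Hollowpine=4 Ironridge=21 Juniper=22 → close Juniper (overflow 13)
  22÷5 = 4 each, +1 to first 2
Round 2: Cedarfen=25 Dunmere=25 Elkhorn=12 Hollowpine=8 Ironridge=25 → close Cedarfen (overflow 15)
  25÷4 = 6 each, +1 to first 1
Round 3: Dunmere=32 Elkhorn=18 Hollowpine=14 Ironridge=31 → close Ironridge (overflow 21)
  31÷3 = 10 each, +1 to first 1
Round 4: Dunmere=43 Elkhorn=28 Hollowpine=24 → close Dunmere (overflow 29)
  43÷2 = 21 each, +1 to first 1
Round 5: Elkhorn=50 Hollowpine=45 → close Elkhorn (overflow 43)
  50÷1 = 50 each, +1 to first 0

Closure order: Juniper, Cedarfen, Ironridge, Dunmere, Elkhorn
Last habitat: Hollowpine with 95 animals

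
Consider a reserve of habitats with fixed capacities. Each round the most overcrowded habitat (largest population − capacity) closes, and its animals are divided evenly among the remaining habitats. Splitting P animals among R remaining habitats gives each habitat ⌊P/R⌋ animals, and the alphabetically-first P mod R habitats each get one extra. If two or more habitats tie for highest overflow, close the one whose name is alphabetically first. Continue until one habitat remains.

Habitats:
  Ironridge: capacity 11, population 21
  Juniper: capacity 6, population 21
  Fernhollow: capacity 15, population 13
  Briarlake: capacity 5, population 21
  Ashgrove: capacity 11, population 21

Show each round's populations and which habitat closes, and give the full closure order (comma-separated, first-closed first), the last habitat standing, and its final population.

Round 1: Ashgrove=21 Briarlake=21 Fernhollow=13 Ironridge=21 Juniper=21 → close Briarlake (overflow 16)
  21÷4 = 5 each, +1 to first 1
Round 2: Ashgrove=27 Fernhollow=18 Ironridge=26 Juniper=26 → close Juniper (overflow 20)
  26÷3 = 8 each, +1 to first 2
Round 3: Ashgrove=36 Fernhollow=27 Ironridge=34 → close Ashgrove (overflow 25)
  36÷2 = 18 each, +1 to first 0
Round 4: Fernhollow=45 Ironridge=52 → close Ironridge (overflow 41)
  52÷1 = 52 each, +1 to first 0

Closure order: Briarlake, Juniper, Ashgrove, Ironridge
Last habitat: Fernhollow with 97 animals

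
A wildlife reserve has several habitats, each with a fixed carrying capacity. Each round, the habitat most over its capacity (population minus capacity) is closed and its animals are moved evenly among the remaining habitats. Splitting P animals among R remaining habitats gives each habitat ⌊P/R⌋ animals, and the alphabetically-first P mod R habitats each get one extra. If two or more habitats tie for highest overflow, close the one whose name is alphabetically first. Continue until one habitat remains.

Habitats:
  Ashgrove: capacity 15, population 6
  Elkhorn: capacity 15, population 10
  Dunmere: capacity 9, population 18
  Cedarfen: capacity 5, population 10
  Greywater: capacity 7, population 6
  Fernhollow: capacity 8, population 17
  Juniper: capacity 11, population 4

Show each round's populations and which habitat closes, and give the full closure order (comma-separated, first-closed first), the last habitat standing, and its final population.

Closure order: Dunmere, Fernhollow, Cedarfen, Greywater, Elkhorn, Ashgrove
Last habitat: Juniper with 71 animals

Round 1: Ashgrove=6 Cedarfen=10 Dunmere=18 Elkhorn=10 Fernhollow=17 Greywater=6 Juniper=4 → close Dunmere (overflow 9)
  18÷6 = 3 each, +1 to first 0
Round 2: Ashgrove=9 Cedarfen=13 Elkhorn=13 Fernhollow=20 Greywater=9 Juniper=7 → close Fernhollow (overflow 12)
  20÷5 = 4 each, +1 to first 0
Round 3: Ashgrove=13 Cedarfen=17 Elkhorn=17 Greywater=13 Juniper=11 → close Cedarfen (overflow 12)
  17÷4 = 4 each, +1 to first 1
Round 4: Ashgrove=18 Elkhorn=21 Greywater=17 Juniper=15 → close Greywater (overflow 10)
  17÷3 = 5 each, +1 to first 2
Round 5: Ashgrove=24 Elkhorn=27 Juniper=20 → close Elkhorn (overflow 12)
  27÷2 = 13 each, +1 to first 1
Round 6: Ashgrove=38 Juniper=33 → close Ashgrove (overflow 23)
  38÷1 = 38 each, +1 to first 0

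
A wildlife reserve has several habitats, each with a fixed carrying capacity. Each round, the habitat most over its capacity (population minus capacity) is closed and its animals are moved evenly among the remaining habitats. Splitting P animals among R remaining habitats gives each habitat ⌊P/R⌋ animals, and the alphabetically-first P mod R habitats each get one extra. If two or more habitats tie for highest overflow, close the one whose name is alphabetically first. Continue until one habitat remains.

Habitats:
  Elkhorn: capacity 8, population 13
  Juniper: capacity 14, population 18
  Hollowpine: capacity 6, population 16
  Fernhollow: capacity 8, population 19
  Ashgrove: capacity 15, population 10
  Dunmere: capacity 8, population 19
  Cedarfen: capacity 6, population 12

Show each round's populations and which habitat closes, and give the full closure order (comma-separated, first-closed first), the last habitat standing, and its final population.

Closure order: Dunmere, Fernhollow, Hollowpine, Cedarfen, Elkhorn, Juniper
Last habitat: Ashgrove with 107 animals

Round 1: Ashgrove=10 Cedarfen=12 Dunmere=19 Elkhorn=13 Fernhollow=19 Hollowpine=16 Juniper=18 → close Dunmere (overflow 11)
  19÷6 = 3 each, +1 to first 1
Round 2: Ashgrove=14 Cedarfen=15 Elkhorn=16 Fernhollow=22 Hollowpine=19 Juniper=21 → close Fernhollow (overflow 14)
  22÷5 = 4 each, +1 to first 2
Round 3: Ashgrove=19 Cedarfen=20 Elkhorn=20 Hollowpine=23 Juniper=25 → close Hollowpine (overflow 17)
  23÷4 = 5 each, +1 to first 3
Round 4: Ashgrove=25 Cedarfen=26 Elkhorn=26 Juniper=30 → close Cedarfen (overflow 20)
  26÷3 = 8 each, +1 to first 2
Round 5: Ashgrove=34 Elkhorn=35 Juniper=38 → close Elkhorn (overflow 27)
  35÷2 = 17 each, +1 to first 1
Round 6: Ashgrove=52 Juniper=55 → close Juniper (overflow 41)
  55÷1 = 55 each, +1 to first 0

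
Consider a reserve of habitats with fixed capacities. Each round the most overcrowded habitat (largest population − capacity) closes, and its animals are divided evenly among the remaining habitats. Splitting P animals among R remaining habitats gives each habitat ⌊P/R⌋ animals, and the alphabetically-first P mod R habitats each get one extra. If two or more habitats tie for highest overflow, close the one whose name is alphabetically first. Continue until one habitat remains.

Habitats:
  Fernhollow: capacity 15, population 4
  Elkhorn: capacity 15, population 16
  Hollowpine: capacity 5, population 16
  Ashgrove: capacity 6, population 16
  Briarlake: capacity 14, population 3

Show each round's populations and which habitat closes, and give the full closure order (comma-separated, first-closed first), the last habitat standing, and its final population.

Round 1: Ashgrove=16 Briarlake=3 Elkhorn=16 Fernhollow=4 Hollowpine=16 → close Hollowpine (overflow 11)
  16÷4 = 4 each, +1 to first 0
Round 2: Ashgrove=20 Briarlake=7 Elkhorn=20 Fernhollow=8 → close Ashgrove (overflow 14)
  20÷3 = 6 each, +1 to first 2
Round 3: Briarlake=14 Elkhorn=27 Fernhollow=14 → close Elkhorn (overflow 12)
  27÷2 = 13 each, +1 to first 1
Round 4: Briarlake=28 Fernhollow=27 → close Briarlake (overflow 14)
  28÷1 = 28 each, +1 to first 0

Closure order: Hollowpine, Ashgrove, Elkhorn, Briarlake
Last habitat: Fernhollow with 55 animals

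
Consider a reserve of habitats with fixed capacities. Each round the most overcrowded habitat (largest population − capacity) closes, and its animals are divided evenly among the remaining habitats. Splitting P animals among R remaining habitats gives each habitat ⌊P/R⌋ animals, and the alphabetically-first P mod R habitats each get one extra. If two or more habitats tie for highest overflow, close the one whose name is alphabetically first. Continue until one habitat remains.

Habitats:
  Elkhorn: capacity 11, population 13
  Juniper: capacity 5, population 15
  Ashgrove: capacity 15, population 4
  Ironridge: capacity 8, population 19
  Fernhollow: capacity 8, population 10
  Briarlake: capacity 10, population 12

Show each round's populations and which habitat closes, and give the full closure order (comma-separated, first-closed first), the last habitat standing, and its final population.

Round 1: Ashgrove=4 Briarlake=12 Elkhorn=13 Fernhollow=10 Ironridge=19 Juniper=15 → close Ironridge (overflow 11)
  19÷5 = 3 each, +1 to first 4
Round 2: Ashgrove=8 Briarlake=16 Elkhorn=17 Fernhollow=14 Juniper=18 → close Juniper (overflow 13)
  18÷4 = 4 each, +1 to first 2
Round 3: Ashgrove=13 Briarlake=21 Elkhorn=21 Fernhollow=18 → close Briarlake (overflow 11)
  21÷3 = 7 each, +1 to first 0
Round 4: Ashgrove=20 Elkhorn=28 Fernhollow=25 → close Elkhorn (overflow 17)
  28÷2 = 14 each, +1 to first 0
Round 5: Ashgrove=34 Fernhollow=39 → close Fernhollow (overflow 31)
  39÷1 = 39 each, +1 to first 0

Closure order: Ironridge, Juniper, Briarlake, Elkhorn, Fernhollow
Last habitat: Ashgrove with 73 animals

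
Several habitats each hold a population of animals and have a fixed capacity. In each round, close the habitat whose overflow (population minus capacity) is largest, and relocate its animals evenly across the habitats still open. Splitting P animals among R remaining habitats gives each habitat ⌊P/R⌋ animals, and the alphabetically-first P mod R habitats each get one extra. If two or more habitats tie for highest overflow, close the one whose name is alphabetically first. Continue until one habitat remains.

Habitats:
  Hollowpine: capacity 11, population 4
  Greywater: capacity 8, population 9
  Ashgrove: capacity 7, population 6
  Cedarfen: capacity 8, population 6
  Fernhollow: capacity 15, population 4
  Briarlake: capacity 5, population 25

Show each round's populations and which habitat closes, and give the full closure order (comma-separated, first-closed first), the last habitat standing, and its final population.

Round 1: Ashgrove=6 Briarlake=25 Cedarfen=6 Fernhollow=4 Greywater=9 Hollowpine=4 → close Briarlake (overflow 20)
  25÷5 = 5 each, +1 to first 0
Round 2: Ashgrove=11 Cedarfen=11 Fernhollow=9 Greywater=14 Hollowpine=9 → close Greywater (overflow 6)
  14÷4 = 3 each, +1 to first 2
Round 3: Ashgrove=15 Cedarfen=15 Fernhollow=12 Hollowpine=12 → close Ashgrove (overflow 8)
  15÷3 = 5 each, +1 to first 0
Round 4: Cedarfen=20 Fernhollow=17 Hollowpine=17 → close Cedarfen (overflow 12)
  20÷2 = 10 each, +1 to first 0
Round 5: Fernhollow=27 Hollowpine=27 → close Hollowpine (overflow 16)
  27÷1 = 27 each, +1 to first 0

Closure order: Briarlake, Greywater, Ashgrove, Cedarfen, Hollowpine
Last habitat: Fernhollow with 54 animals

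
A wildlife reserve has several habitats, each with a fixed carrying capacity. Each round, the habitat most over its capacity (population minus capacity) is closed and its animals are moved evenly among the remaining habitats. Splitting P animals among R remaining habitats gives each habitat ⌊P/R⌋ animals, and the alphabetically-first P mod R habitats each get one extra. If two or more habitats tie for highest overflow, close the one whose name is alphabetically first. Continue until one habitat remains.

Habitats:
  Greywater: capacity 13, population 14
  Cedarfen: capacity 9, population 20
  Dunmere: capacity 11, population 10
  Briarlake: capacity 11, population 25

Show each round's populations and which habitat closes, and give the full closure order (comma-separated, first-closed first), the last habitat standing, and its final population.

Round 1: Briarlake=25 Cedarfen=20 Dunmere=10 Greywater=14 → close Briarlake (overflow 14)
  25÷3 = 8 each, +1 to first 1
Round 2: Cedarfen=29 Dunmere=18 Greywater=22 → close Cedarfen (overflow 20)
  29÷2 = 14 each, +1 to first 1
Round 3: Dunmere=33 Greywater=36 → close Greywater (overflow 23)
  36÷1 = 36 each, +1 to first 0

Closure order: Briarlake, Cedarfen, Greywater
Last habitat: Dunmere with 69 animals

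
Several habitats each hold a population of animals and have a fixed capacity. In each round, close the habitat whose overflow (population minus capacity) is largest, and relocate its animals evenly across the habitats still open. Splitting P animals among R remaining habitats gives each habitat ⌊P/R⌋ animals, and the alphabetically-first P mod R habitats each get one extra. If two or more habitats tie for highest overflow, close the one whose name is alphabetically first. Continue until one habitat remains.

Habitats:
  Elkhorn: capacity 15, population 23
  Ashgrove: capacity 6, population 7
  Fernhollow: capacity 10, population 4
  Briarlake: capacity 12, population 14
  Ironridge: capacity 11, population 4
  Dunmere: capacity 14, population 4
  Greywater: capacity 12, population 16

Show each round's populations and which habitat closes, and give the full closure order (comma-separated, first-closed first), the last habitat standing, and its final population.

Closure order: Elkhorn, Greywater, Briarlake, Ashgrove, Fernhollow, Ironridge
Last habitat: Dunmere with 72 animals

Round 1: Ashgrove=7 Briarlake=14 Dunmere=4 Elkhorn=23 Fernhollow=4 Greywater=16 Ironridge=4 → close Elkhorn (overflow 8)
  23÷6 = 3 each, +1 to first 5
Round 2: Ashgrove=11 Briarlake=18 Dunmere=8 Fernhollow=8 Greywater=20 Ironridge=7 → close Greywater (overflow 8)
  20÷5 = 4 each, +1 to first 0
Round 3: Ashgrove=15 Briarlake=22 Dunmere=12 Fernhollow=12 Ironridge=11 → close Briarlake (overflow 10)
  22÷4 = 5 each, +1 to first 2
Round 4: Ashgrove=21 Dunmere=18 Fernhollow=17 Ironridge=16 → close Ashgrove (overflow 15)
  21÷3 = 7 each, +1 to first 0
Round 5: Dunmere=25 Fernhollow=24 Ironridge=23 → close Fernhollow (overflow 14)
  24÷2 = 12 each, +1 to first 0
Round 6: Dunmere=37 Ironridge=35 → close Ironridge (overflow 24)
  35÷1 = 35 each, +1 to first 0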